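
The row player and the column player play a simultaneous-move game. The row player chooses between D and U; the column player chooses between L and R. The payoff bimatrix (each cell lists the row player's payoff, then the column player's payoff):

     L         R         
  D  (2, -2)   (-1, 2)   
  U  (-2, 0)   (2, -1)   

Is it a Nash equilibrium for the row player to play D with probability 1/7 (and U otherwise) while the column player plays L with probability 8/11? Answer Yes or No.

Given the row player's mix p = 1/7, the column player's payoff from L is -2/7 but from R is -4/7. The column player strictly prefers L, so the column player would not mix.
So the proposed profile is not a Nash equilibrium.

No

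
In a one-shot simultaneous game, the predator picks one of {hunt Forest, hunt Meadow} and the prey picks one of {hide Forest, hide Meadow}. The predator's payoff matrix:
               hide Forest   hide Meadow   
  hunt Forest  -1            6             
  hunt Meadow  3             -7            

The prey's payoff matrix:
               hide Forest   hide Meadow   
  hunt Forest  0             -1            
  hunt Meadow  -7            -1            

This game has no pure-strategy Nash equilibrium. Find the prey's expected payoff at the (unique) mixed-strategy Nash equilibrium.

Set the prey's expected payoff from hide Forest equal to that from hide Meadow:
  the prey's payoff from hide Forest: p·0 + (1−p)·(-7) = 7p - 7
  the prey's payoff from hide Meadow: p·(-1) + (1−p)·(-1) = -1
  7p - 7 = -1  ⇒  7p = 6  ⇒  p = 6/7.
At equilibrium the prey is indifferent across columns, so the prey's payoff equals the payoff from hide Forest: (6/7)·0 + (1/7)·(-7) = -1.

-1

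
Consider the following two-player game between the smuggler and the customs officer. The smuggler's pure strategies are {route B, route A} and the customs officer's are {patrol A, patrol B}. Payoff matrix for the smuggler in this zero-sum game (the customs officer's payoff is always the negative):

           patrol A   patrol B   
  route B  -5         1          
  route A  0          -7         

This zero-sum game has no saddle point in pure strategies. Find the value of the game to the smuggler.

v = -35/13

Set the smuggler's expected payoff from route B equal to that from route A:
  the smuggler's expected payoff from route B: q·(-5) + (1−q)·1 = -6q + 1
  the smuggler's expected payoff from route A: q·0 + (1−q)·(-7) = 7q - 7
  -6q + 1 = 7q - 7  ⇒  -13q = -8  ⇒  q = 8/13.
The value is the smuggler's expected payoff against this mix (using route B): (8/13)·(-5) + (5/13)·1 = -35/13.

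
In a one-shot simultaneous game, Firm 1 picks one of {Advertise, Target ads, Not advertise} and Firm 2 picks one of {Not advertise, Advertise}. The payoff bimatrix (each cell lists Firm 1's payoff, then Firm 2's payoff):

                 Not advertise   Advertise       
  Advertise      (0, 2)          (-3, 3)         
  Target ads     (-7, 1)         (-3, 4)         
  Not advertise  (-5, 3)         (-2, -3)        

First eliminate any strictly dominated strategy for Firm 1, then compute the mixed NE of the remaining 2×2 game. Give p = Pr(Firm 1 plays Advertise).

Firm 1's strategy Target ads is strictly dominated by Not advertise: -5 > -7 and -2 > -3. Eliminate Target ads.
Firm 1's mix must leave Firm 2 indifferent between Not advertise and Advertise.
  Firm 2's expected payoff from Not advertise: p·2 + (1−p)·3 = -p + 3
  Firm 2's expected payoff from Advertise: p·3 + (1−p)·(-3) = 6p - 3
  -p + 3 = 6p - 3  ⇒  -7p = -6  ⇒  p = 6/7.

p = 6/7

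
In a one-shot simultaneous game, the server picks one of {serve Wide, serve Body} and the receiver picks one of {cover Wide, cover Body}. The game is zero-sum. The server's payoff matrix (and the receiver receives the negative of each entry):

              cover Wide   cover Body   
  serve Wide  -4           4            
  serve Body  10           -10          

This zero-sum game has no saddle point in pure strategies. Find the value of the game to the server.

v = 0

Set the server's expected payoff from serve Wide equal to that from serve Body:
  the server's payoff from serve Wide: q·(-4) + (1−q)·4 = -8q + 4
  the server's payoff from serve Body: q·10 + (1−q)·(-10) = 20q - 10
  -8q + 4 = 20q - 10  ⇒  -28q = -14  ⇒  q = 1/2.
The value is the server's expected payoff against this mix (using serve Wide): (1/2)·(-4) + (1/2)·4 = 0.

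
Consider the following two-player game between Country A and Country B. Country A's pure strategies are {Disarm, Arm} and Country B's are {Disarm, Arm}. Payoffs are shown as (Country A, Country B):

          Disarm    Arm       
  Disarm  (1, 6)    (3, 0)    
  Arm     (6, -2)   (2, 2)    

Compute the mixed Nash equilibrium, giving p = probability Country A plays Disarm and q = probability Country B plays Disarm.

p = 2/5, q = 1/6

Set Country B's expected payoff from Disarm equal to that from Arm:
  Country B's payoff from Disarm: p·6 + (1−p)·(-2) = 8p - 2
  Country B's payoff from Arm: p·0 + (1−p)·2 = -2p + 2
  8p - 2 = -2p + 2  ⇒  10p = 4  ⇒  p = 2/5.
Set Country A's expected payoff from Disarm equal to that from Arm:
  Country A's payoff from Disarm: q·1 + (1−q)·3 = -2q + 3
  Country A's payoff from Arm: q·6 + (1−q)·2 = 4q + 2
  -2q + 3 = 4q + 2  ⇒  -6q = -1  ⇒  q = 1/6.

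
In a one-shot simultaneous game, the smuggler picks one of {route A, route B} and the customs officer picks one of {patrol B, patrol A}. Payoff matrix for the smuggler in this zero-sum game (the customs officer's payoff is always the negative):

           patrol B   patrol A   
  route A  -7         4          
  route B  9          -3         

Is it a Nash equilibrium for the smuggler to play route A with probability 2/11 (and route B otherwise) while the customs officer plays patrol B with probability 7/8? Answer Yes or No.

No

Given the smuggler's mix p = 2/11, the customs officer's payoff from patrol B is -67/11 but from patrol A is 19/11. The customs officer strictly prefers patrol A, so the customs officer would not mix.
So the proposed profile is not a Nash equilibrium.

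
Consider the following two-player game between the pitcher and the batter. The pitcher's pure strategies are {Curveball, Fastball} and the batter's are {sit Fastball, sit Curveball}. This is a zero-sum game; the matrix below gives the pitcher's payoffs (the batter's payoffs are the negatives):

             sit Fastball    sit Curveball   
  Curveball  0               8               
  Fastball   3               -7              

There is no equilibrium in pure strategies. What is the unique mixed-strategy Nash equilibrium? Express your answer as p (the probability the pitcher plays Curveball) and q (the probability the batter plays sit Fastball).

The pitcher's mix must leave the batter indifferent between sit Fastball and sit Curveball.
  the batter's payoff to sit Fastball: p·0 + (1−p)·(-3) = 3p - 3
  the batter's payoff to sit Curveball: p·(-8) + (1−p)·7 = -15p + 7
  3p - 3 = -15p + 7  ⇒  18p = 10  ⇒  p = 5/9.
The batter's mix must leave the pitcher indifferent between Curveball and Fastball.
  the pitcher's payoff to Curveball: q·0 + (1−q)·8 = -8q + 8
  the pitcher's payoff to Fastball: q·3 + (1−q)·(-7) = 10q - 7
  -8q + 8 = 10q - 7  ⇒  -18q = -15  ⇒  q = 5/6.

p = 5/9, q = 5/6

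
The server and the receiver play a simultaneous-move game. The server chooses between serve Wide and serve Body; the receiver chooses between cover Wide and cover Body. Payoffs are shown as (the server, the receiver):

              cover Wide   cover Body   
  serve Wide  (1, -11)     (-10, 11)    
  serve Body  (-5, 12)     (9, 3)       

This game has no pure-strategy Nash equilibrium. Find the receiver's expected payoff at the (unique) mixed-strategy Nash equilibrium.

165/31

In a mixed equilibrium the receiver is indifferent between cover Wide and cover Body; this condition fixes p.
  the receiver's payoff from cover Wide: p·(-11) + (1−p)·12 = -23p + 12
  the receiver's payoff from cover Body: p·11 + (1−p)·3 = 8p + 3
  -23p + 12 = 8p + 3  ⇒  -31p = -9  ⇒  p = 9/31.
At equilibrium the receiver is indifferent across columns, so the receiver's payoff equals the payoff from cover Wide: (9/31)·(-11) + (22/31)·12 = 165/31.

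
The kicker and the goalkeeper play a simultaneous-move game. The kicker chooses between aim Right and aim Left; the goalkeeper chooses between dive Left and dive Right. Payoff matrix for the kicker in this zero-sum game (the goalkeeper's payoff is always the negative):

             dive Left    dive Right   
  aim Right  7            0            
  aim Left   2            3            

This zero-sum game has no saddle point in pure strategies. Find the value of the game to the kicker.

The goalkeeper's mix must leave the kicker indifferent between aim Right and aim Left.
  the kicker's expected payoff from aim Right: q·7 + (1−q)·0 = 7q
  the kicker's expected payoff from aim Left: q·2 + (1−q)·3 = -q + 3
  7q = -q + 3  ⇒  8q = 3  ⇒  q = 3/8.
The value is the kicker's expected payoff against this mix (using aim Right): (3/8)·7 + (5/8)·0 = 21/8.

v = 21/8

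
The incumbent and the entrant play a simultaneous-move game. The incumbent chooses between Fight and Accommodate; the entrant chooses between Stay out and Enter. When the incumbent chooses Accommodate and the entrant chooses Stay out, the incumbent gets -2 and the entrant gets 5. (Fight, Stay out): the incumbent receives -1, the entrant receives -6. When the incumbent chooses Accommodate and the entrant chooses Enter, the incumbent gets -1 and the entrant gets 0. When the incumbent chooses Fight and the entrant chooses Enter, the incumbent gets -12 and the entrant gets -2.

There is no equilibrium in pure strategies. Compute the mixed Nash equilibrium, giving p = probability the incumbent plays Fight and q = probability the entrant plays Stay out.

Set the entrant's expected payoff from Stay out equal to that from Enter:
  the entrant's expected payoff from Stay out: p·(-6) + (1−p)·5 = -11p + 5
  the entrant's expected payoff from Enter: p·(-2) + (1−p)·0 = -2p
  -11p + 5 = -2p  ⇒  -9p = -5  ⇒  p = 5/9.
Set the incumbent's expected payoff from Fight equal to that from Accommodate:
  the incumbent's payoff to Fight: q·(-1) + (1−q)·(-12) = 11q - 12
  the incumbent's payoff to Accommodate: q·(-2) + (1−q)·(-1) = -q - 1
  11q - 12 = -q - 1  ⇒  12q = 11  ⇒  q = 11/12.

p = 5/9, q = 11/12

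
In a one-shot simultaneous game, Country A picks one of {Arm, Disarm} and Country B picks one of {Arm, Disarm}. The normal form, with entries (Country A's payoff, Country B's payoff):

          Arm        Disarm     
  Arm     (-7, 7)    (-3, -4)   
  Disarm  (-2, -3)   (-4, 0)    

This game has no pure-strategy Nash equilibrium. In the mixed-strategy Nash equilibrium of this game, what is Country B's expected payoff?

For Country B to be willing to mix, Country B must be indifferent between Arm and Disarm, which pins down Country A's mix.
  Country B's payoff from Arm: p·7 + (1−p)·(-3) = 10p - 3
  Country B's payoff from Disarm: p·(-4) + (1−p)·0 = -4p
  10p - 3 = -4p  ⇒  14p = 3  ⇒  p = 3/14.
At equilibrium Country B is indifferent across columns, so Country B's payoff equals the payoff from Arm: (3/14)·7 + (11/14)·(-3) = -6/7.

-6/7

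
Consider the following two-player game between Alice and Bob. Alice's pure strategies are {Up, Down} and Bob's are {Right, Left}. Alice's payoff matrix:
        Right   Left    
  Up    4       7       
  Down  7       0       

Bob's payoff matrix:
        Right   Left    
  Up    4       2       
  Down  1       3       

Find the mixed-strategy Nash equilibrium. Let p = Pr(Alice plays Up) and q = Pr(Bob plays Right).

p = 1/2, q = 7/10

In a mixed equilibrium Bob is indifferent between Right and Left; this condition fixes p.
  Bob's payoff from Right: p·4 + (1−p)·1 = 3p + 1
  Bob's payoff from Left: p·2 + (1−p)·3 = -p + 3
  3p + 1 = -p + 3  ⇒  4p = 2  ⇒  p = 1/2.
In a mixed equilibrium Alice is indifferent between Up and Down; this condition fixes q.
  Alice's payoff from Up: q·4 + (1−q)·7 = -3q + 7
  Alice's payoff from Down: q·7 + (1−q)·0 = 7q
  -3q + 7 = 7q  ⇒  -10q = -7  ⇒  q = 7/10.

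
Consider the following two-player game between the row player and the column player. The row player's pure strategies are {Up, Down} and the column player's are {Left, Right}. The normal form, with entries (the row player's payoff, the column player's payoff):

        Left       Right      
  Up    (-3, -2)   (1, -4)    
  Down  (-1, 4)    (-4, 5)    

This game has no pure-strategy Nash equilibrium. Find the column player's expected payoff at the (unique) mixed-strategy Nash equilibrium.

In a mixed equilibrium the column player is indifferent between Left and Right; this condition fixes p.
  the column player's payoff from Left: p·(-2) + (1−p)·4 = -6p + 4
  the column player's payoff from Right: p·(-4) + (1−p)·5 = -9p + 5
  -6p + 4 = -9p + 5  ⇒  3p = 1  ⇒  p = 1/3.
At equilibrium the column player is indifferent across columns, so the column player's payoff equals the payoff from Left: (1/3)·(-2) + (2/3)·4 = 2.

2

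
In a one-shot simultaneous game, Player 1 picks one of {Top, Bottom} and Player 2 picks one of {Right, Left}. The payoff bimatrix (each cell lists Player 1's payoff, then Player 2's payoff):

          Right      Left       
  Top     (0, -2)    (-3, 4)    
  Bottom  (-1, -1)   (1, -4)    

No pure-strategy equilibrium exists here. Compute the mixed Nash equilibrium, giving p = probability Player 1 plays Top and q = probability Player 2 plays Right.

Set Player 2's expected payoff from Right equal to that from Left:
  Player 2's payoff to Right: p·(-2) + (1−p)·(-1) = -p - 1
  Player 2's payoff to Left: p·4 + (1−p)·(-4) = 8p - 4
  -p - 1 = 8p - 4  ⇒  -9p = -3  ⇒  p = 1/3.
Player 2's mix must leave Player 1 indifferent between Top and Bottom.
  Player 1's payoff to Top: q·0 + (1−q)·(-3) = 3q - 3
  Player 1's payoff to Bottom: q·(-1) + (1−q)·1 = -2q + 1
  3q - 3 = -2q + 1  ⇒  5q = 4  ⇒  q = 4/5.

p = 1/3, q = 4/5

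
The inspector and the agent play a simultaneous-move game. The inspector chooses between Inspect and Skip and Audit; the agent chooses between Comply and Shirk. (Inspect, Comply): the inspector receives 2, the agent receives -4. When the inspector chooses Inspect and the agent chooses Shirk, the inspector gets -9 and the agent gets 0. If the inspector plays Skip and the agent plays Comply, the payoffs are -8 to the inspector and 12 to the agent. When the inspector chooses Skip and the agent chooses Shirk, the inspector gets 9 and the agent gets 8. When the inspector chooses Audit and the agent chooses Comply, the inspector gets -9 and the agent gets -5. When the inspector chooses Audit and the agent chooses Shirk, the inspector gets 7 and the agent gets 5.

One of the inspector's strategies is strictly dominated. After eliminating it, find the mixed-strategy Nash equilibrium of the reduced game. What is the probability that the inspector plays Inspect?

p = 1/2

The inspector's strategy Audit is strictly dominated by Skip: -8 > -9 and 9 > 7. Eliminate Audit.
In a mixed equilibrium the agent is indifferent between Comply and Shirk; this condition fixes p.
  the agent's expected payoff from Comply: p·(-4) + (1−p)·12 = -16p + 12
  the agent's expected payoff from Shirk: p·0 + (1−p)·8 = -8p + 8
  -16p + 12 = -8p + 8  ⇒  -8p = -4  ⇒  p = 1/2.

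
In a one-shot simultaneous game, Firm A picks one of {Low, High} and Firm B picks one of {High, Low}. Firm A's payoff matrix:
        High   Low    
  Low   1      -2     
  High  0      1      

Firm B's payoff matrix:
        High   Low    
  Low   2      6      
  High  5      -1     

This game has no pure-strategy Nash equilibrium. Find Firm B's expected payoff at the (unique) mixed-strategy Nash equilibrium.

Firm A's mix must leave Firm B indifferent between High and Low.
  Firm B's payoff from High: p·2 + (1−p)·5 = -3p + 5
  Firm B's payoff from Low: p·6 + (1−p)·(-1) = 7p - 1
  -3p + 5 = 7p - 1  ⇒  -10p = -6  ⇒  p = 3/5.
At equilibrium Firm B is indifferent across columns, so Firm B's payoff equals the payoff from High: (3/5)·2 + (2/5)·5 = 16/5.

16/5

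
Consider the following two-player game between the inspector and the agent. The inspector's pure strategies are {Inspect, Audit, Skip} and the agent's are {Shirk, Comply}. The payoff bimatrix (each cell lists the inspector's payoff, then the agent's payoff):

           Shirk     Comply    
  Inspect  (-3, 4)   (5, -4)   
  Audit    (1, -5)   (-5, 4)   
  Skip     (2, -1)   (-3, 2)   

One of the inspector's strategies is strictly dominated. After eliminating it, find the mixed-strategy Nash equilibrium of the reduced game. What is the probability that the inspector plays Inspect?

The inspector's strategy Audit is strictly dominated by Skip: 2 > 1 and -3 > -5. Eliminate Audit.
The agent's indifference between Shirk and Comply determines the inspector's mixing probability p:
  the agent's payoff to Shirk: p·4 + (1−p)·(-1) = 5p - 1
  the agent's payoff to Comply: p·(-4) + (1−p)·2 = -6p + 2
  5p - 1 = -6p + 2  ⇒  11p = 3  ⇒  p = 3/11.

p = 3/11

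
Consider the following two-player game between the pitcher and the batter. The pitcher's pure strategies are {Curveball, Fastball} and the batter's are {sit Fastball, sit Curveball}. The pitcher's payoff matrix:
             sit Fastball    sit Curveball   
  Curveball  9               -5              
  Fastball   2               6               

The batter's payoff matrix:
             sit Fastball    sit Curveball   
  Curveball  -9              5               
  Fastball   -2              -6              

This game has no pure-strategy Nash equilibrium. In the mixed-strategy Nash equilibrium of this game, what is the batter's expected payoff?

The batter's indifference between sit Fastball and sit Curveball determines the pitcher's mixing probability p:
  the batter's expected payoff from sit Fastball: p·(-9) + (1−p)·(-2) = -7p - 2
  the batter's expected payoff from sit Curveball: p·5 + (1−p)·(-6) = 11p - 6
  -7p - 2 = 11p - 6  ⇒  -18p = -4  ⇒  p = 2/9.
At equilibrium the batter is indifferent across columns, so the batter's payoff equals the payoff from sit Fastball: (2/9)·(-9) + (7/9)·(-2) = -32/9.

-32/9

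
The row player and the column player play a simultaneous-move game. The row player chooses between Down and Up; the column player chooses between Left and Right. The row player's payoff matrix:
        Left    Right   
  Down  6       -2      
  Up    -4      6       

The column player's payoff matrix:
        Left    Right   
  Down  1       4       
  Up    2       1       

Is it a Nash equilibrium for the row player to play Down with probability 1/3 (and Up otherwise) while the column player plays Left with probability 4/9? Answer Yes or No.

Given the row player's mix p = 1/3, the column player's payoff from Left is 5/3 but from Right is 2. The column player strictly prefers Right, so the column player would not mix.
So the proposed profile is not a Nash equilibrium.

No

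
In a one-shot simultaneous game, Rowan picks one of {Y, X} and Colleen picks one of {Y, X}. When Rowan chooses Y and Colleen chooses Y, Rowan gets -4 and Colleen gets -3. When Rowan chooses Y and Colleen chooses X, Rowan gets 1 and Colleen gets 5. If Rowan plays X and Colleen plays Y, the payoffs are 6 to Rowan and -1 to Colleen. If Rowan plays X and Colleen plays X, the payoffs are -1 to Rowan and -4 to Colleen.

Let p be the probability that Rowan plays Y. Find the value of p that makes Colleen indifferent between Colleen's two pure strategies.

p = 3/11

Colleen's indifference between Y and X determines Rowan's mixing probability p:
  Colleen's payoff from Y: p·(-3) + (1−p)·(-1) = -2p - 1
  Colleen's payoff from X: p·5 + (1−p)·(-4) = 9p - 4
  -2p - 1 = 9p - 4  ⇒  -11p = -3  ⇒  p = 3/11.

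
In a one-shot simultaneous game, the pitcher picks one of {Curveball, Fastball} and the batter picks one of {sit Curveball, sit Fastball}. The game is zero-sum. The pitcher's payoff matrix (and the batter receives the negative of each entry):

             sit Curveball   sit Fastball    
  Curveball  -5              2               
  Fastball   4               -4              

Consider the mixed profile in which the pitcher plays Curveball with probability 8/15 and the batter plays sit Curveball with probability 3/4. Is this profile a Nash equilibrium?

No

Given the batter's mix q = 3/4, the pitcher's payoff from Curveball is -13/4 but from Fastball is 2. The pitcher strictly prefers Fastball, so the pitcher would not mix.
So the proposed profile is not a Nash equilibrium.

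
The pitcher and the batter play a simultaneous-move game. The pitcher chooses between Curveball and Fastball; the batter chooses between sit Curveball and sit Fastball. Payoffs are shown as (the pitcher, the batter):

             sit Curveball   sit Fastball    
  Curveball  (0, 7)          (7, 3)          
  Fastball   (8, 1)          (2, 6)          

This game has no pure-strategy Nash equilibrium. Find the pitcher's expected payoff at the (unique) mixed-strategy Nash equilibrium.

Set the pitcher's expected payoff from Curveball equal to that from Fastball:
  the pitcher's payoff to Curveball: q·0 + (1−q)·7 = -7q + 7
  the pitcher's payoff to Fastball: q·8 + (1−q)·2 = 6q + 2
  -7q + 7 = 6q + 2  ⇒  -13q = -5  ⇒  q = 5/13.
At equilibrium the pitcher is indifferent across rows, so the pitcher's payoff equals the payoff from Curveball: (5/13)·0 + (8/13)·7 = 56/13.

56/13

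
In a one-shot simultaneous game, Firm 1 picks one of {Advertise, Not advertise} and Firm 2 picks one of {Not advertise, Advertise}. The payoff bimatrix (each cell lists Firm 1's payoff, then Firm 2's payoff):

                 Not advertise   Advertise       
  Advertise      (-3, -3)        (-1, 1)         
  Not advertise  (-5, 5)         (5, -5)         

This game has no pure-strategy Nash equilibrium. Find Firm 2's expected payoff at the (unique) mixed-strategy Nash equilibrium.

Firm 2's indifference between Not advertise and Advertise determines Firm 1's mixing probability p:
  Firm 2's expected payoff from Not advertise: p·(-3) + (1−p)·5 = -8p + 5
  Firm 2's expected payoff from Advertise: p·1 + (1−p)·(-5) = 6p - 5
  -8p + 5 = 6p - 5  ⇒  -14p = -10  ⇒  p = 5/7.
At equilibrium Firm 2 is indifferent across columns, so Firm 2's payoff equals the payoff from Not advertise: (5/7)·(-3) + (2/7)·5 = -5/7.

-5/7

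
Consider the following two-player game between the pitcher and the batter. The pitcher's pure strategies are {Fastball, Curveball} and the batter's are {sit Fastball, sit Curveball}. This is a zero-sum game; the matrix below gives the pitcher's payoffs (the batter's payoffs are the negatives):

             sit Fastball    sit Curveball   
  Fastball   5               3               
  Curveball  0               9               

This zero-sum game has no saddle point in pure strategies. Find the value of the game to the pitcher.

v = 45/11

For the pitcher to be willing to mix, the pitcher must be indifferent between Fastball and Curveball, which pins down the batter's mix.
  the pitcher's payoff from Fastball: q·5 + (1−q)·3 = 2q + 3
  the pitcher's payoff from Curveball: q·0 + (1−q)·9 = -9q + 9
  2q + 3 = -9q + 9  ⇒  11q = 6  ⇒  q = 6/11.
The value is the pitcher's expected payoff against this mix (using Fastball): (6/11)·5 + (5/11)·3 = 45/11.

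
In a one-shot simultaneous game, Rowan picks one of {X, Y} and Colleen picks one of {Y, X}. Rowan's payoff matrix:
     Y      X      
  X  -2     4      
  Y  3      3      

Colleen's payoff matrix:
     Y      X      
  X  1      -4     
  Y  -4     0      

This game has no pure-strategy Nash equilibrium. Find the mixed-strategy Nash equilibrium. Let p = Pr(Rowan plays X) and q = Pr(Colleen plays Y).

In a mixed equilibrium Colleen is indifferent between Y and X; this condition fixes p.
  Colleen's expected payoff from Y: p·1 + (1−p)·(-4) = 5p - 4
  Colleen's expected payoff from X: p·(-4) + (1−p)·0 = -4p
  5p - 4 = -4p  ⇒  9p = 4  ⇒  p = 4/9.
For Rowan to be willing to mix, Rowan must be indifferent between X and Y, which pins down Colleen's mix.
  Rowan's payoff from X: q·(-2) + (1−q)·4 = -6q + 4
  Rowan's payoff from Y: q·3 + (1−q)·3 = 3
  -6q + 4 = 3  ⇒  -6q = -1  ⇒  q = 1/6.

p = 4/9, q = 1/6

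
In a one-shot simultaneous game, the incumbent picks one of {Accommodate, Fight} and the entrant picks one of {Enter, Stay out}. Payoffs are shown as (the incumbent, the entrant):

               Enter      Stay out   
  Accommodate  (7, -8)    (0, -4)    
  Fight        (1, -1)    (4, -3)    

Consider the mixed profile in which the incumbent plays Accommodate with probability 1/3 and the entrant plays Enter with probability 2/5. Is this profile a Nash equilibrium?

Yes

Check the entrant's indifference given the incumbent's mix p = 1/3:
  payoff from Enter = -10/3; payoff from Stay out = -10/3 — equal.
Check the incumbent's indifference given the entrant's mix q = 2/5:
  payoff from Accommodate = 14/5; payoff from Fight = 14/5 — equal.
Both players are indifferent, so neither can profitably deviate.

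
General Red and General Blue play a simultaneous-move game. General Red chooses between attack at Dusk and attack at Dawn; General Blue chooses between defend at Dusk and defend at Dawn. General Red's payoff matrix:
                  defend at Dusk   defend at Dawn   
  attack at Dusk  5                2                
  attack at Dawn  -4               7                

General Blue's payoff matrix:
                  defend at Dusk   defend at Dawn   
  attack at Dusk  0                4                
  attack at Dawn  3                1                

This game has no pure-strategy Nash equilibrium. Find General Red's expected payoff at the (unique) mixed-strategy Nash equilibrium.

43/14

General Red's indifference between attack at Dusk and attack at Dawn determines General Blue's mixing probability q:
  General Red's payoff to attack at Dusk: q·5 + (1−q)·2 = 3q + 2
  General Red's payoff to attack at Dawn: q·(-4) + (1−q)·7 = -11q + 7
  3q + 2 = -11q + 7  ⇒  14q = 5  ⇒  q = 5/14.
At equilibrium General Red is indifferent across rows, so General Red's payoff equals the payoff from attack at Dusk: (5/14)·5 + (9/14)·2 = 43/14.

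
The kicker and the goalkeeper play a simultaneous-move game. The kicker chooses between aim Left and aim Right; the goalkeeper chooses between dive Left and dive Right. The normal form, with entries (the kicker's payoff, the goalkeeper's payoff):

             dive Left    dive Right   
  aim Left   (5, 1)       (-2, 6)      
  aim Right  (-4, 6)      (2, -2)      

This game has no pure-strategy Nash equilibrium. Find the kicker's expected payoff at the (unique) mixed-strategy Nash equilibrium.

2/13

For the kicker to be willing to mix, the kicker must be indifferent between aim Left and aim Right, which pins down the goalkeeper's mix.
  the kicker's expected payoff from aim Left: q·5 + (1−q)·(-2) = 7q - 2
  the kicker's expected payoff from aim Right: q·(-4) + (1−q)·2 = -6q + 2
  7q - 2 = -6q + 2  ⇒  13q = 4  ⇒  q = 4/13.
At equilibrium the kicker is indifferent across rows, so the kicker's payoff equals the payoff from aim Left: (4/13)·5 + (9/13)·(-2) = 2/13.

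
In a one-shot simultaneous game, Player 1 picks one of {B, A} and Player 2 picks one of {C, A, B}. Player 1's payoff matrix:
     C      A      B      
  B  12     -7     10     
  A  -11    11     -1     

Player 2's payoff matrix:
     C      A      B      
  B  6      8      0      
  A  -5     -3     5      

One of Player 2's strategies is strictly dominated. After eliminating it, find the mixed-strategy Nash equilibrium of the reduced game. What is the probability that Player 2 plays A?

q = 11/29

Player 2's strategy C is strictly dominated by A: 8 > 6 and -3 > -5. Eliminate C.
In a mixed equilibrium Player 1 is indifferent between B and A; this condition fixes q.
  Player 1's expected payoff from B: q·(-7) + (1−q)·10 = -17q + 10
  Player 1's expected payoff from A: q·11 + (1−q)·(-1) = 12q - 1
  -17q + 10 = 12q - 1  ⇒  -29q = -11  ⇒  q = 11/29.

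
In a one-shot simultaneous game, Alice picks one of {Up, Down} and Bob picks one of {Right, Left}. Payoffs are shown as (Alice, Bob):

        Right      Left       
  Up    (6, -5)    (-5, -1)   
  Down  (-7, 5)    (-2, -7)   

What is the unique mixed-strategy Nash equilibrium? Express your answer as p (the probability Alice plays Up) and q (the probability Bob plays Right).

p = 3/4, q = 3/16

Set Bob's expected payoff from Right equal to that from Left:
  Bob's expected payoff from Right: p·(-5) + (1−p)·5 = -10p + 5
  Bob's expected payoff from Left: p·(-1) + (1−p)·(-7) = 6p - 7
  -10p + 5 = 6p - 7  ⇒  -16p = -12  ⇒  p = 3/4.
In a mixed equilibrium Alice is indifferent between Up and Down; this condition fixes q.
  Alice's payoff from Up: q·6 + (1−q)·(-5) = 11q - 5
  Alice's payoff from Down: q·(-7) + (1−q)·(-2) = -5q - 2
  11q - 5 = -5q - 2  ⇒  16q = 3  ⇒  q = 3/16.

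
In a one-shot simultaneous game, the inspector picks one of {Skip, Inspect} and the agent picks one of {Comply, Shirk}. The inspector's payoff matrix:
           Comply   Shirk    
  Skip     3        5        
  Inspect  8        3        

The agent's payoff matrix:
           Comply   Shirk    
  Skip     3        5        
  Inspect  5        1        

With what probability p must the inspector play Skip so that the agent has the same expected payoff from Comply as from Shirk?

p = 2/3

The agent's indifference between Comply and Shirk determines the inspector's mixing probability p:
  the agent's expected payoff from Comply: p·3 + (1−p)·5 = -2p + 5
  the agent's expected payoff from Shirk: p·5 + (1−p)·1 = 4p + 1
  -2p + 5 = 4p + 1  ⇒  -6p = -4  ⇒  p = 2/3.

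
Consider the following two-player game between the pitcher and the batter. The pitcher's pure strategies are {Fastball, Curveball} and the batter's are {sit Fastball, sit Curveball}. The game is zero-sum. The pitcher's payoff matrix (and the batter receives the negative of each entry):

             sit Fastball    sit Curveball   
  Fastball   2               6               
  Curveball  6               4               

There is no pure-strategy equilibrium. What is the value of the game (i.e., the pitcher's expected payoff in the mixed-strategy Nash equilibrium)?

The pitcher's indifference between Fastball and Curveball determines the batter's mixing probability q:
  the pitcher's expected payoff from Fastball: q·2 + (1−q)·6 = -4q + 6
  the pitcher's expected payoff from Curveball: q·6 + (1−q)·4 = 2q + 4
  -4q + 6 = 2q + 4  ⇒  -6q = -2  ⇒  q = 1/3.
The value is the pitcher's expected payoff against this mix (using Fastball): (1/3)·2 + (2/3)·6 = 14/3.

v = 14/3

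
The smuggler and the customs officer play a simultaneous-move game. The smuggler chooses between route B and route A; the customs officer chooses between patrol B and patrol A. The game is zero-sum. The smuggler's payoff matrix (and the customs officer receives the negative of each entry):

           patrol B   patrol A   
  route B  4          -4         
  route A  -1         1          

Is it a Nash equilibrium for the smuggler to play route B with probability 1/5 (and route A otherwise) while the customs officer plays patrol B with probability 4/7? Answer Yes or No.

No

Given the customs officer's mix q = 4/7, the smuggler's payoff from route B is 4/7 but from route A is -1/7. The smuggler strictly prefers route B, so the smuggler would not mix.
So the proposed profile is not a Nash equilibrium.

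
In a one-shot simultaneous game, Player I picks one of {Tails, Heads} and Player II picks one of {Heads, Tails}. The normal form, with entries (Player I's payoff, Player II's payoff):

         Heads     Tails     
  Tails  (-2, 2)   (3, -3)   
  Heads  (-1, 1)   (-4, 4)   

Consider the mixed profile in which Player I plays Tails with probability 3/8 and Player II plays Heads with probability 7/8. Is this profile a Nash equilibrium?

Yes

Check Player II's indifference given Player I's mix p = 3/8:
  payoff from Heads = 11/8; payoff from Tails = 11/8 — equal.
Check Player I's indifference given Player II's mix q = 7/8:
  payoff from Tails = -11/8; payoff from Heads = -11/8 — equal.
Both players are indifferent, so neither can profitably deviate.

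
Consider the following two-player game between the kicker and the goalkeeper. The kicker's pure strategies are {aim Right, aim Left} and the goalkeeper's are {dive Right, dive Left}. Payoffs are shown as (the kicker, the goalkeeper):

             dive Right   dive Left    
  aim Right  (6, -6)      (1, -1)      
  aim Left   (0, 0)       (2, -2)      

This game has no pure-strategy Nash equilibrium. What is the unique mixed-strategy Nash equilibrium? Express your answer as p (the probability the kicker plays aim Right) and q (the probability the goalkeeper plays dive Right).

p = 2/7, q = 1/7

The goalkeeper's indifference between dive Right and dive Left determines the kicker's mixing probability p:
  the goalkeeper's payoff from dive Right: p·(-6) + (1−p)·0 = -6p
  the goalkeeper's payoff from dive Left: p·(-1) + (1−p)·(-2) = p - 2
  -6p = p - 2  ⇒  -7p = -2  ⇒  p = 2/7.
Set the kicker's expected payoff from aim Right equal to that from aim Left:
  the kicker's payoff to aim Right: q·6 + (1−q)·1 = 5q + 1
  the kicker's payoff to aim Left: q·0 + (1−q)·2 = -2q + 2
  5q + 1 = -2q + 2  ⇒  7q = 1  ⇒  q = 1/7.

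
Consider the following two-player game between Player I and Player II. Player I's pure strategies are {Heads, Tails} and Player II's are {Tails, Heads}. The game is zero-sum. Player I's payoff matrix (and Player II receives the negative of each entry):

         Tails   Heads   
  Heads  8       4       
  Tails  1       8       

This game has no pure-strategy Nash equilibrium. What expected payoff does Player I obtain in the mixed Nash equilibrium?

For Player I to be willing to mix, Player I must be indifferent between Heads and Tails, which pins down Player II's mix.
  Player I's expected payoff from Heads: q·8 + (1−q)·4 = 4q + 4
  Player I's expected payoff from Tails: q·1 + (1−q)·8 = -7q + 8
  4q + 4 = -7q + 8  ⇒  11q = 4  ⇒  q = 4/11.
At equilibrium Player I is indifferent across rows, so Player I's payoff equals the payoff from Heads: (4/11)·8 + (7/11)·4 = 60/11.

60/11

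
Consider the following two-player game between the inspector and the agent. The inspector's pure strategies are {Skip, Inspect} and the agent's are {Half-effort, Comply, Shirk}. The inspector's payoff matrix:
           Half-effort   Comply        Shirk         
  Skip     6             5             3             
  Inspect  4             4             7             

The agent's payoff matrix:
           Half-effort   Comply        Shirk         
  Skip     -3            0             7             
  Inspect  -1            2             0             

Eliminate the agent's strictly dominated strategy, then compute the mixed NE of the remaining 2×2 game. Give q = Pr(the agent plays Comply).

The agent's strategy Half-effort is strictly dominated by Comply: 0 > -3 and 2 > -1. Eliminate Half-effort.
For the inspector to be willing to mix, the inspector must be indifferent between Skip and Inspect, which pins down the agent's mix.
  the inspector's payoff from Skip: q·5 + (1−q)·3 = 2q + 3
  the inspector's payoff from Inspect: q·4 + (1−q)·7 = -3q + 7
  2q + 3 = -3q + 7  ⇒  5q = 4  ⇒  q = 4/5.

q = 4/5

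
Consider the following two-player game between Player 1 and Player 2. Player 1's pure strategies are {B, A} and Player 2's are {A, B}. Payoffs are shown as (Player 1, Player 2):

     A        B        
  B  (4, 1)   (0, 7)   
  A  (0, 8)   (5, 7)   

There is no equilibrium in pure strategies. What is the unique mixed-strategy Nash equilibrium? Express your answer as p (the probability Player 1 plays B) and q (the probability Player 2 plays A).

p = 1/7, q = 5/9

Set Player 2's expected payoff from A equal to that from B:
  Player 2's expected payoff from A: p·1 + (1−p)·8 = -7p + 8
  Player 2's expected payoff from B: p·7 + (1−p)·7 = 7
  -7p + 8 = 7  ⇒  -7p = -1  ⇒  p = 1/7.
Player 1's indifference between B and A determines Player 2's mixing probability q:
  Player 1's expected payoff from B: q·4 + (1−q)·0 = 4q
  Player 1's expected payoff from A: q·0 + (1−q)·5 = -5q + 5
  4q = -5q + 5  ⇒  9q = 5  ⇒  q = 5/9.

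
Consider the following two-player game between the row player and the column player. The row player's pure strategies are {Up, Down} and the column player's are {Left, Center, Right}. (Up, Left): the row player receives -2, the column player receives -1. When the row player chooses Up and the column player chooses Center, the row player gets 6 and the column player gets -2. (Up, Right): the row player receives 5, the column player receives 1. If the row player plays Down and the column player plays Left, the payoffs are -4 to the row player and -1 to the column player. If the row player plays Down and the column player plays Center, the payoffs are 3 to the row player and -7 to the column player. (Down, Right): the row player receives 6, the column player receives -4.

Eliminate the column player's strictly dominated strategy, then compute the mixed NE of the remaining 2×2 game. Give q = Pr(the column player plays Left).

q = 1/3

The column player's strategy Center is strictly dominated by Right: 1 > -2 and -4 > -7. Eliminate Center.
The row player's indifference between Up and Down determines the column player's mixing probability q:
  the row player's payoff from Up: q·(-2) + (1−q)·5 = -7q + 5
  the row player's payoff from Down: q·(-4) + (1−q)·6 = -10q + 6
  -7q + 5 = -10q + 6  ⇒  3q = 1  ⇒  q = 1/3.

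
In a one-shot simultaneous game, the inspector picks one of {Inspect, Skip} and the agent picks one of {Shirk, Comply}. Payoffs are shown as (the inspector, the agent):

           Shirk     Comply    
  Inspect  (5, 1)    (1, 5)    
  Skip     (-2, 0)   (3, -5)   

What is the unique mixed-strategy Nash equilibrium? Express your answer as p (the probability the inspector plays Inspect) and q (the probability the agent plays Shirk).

Set the agent's expected payoff from Shirk equal to that from Comply:
  the agent's expected payoff from Shirk: p·1 + (1−p)·0 = p
  the agent's expected payoff from Comply: p·5 + (1−p)·(-5) = 10p - 5
  p = 10p - 5  ⇒  -9p = -5  ⇒  p = 5/9.
The agent's mix must leave the inspector indifferent between Inspect and Skip.
  the inspector's payoff to Inspect: q·5 + (1−q)·1 = 4q + 1
  the inspector's payoff to Skip: q·(-2) + (1−q)·3 = -5q + 3
  4q + 1 = -5q + 3  ⇒  9q = 2  ⇒  q = 2/9.

p = 5/9, q = 2/9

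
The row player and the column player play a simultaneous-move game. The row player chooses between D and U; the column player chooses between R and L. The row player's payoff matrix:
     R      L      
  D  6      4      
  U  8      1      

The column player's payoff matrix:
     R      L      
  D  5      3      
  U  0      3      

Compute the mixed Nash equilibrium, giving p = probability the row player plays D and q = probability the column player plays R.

In a mixed equilibrium the column player is indifferent between R and L; this condition fixes p.
  the column player's expected payoff from R: p·5 + (1−p)·0 = 5p
  the column player's expected payoff from L: p·3 + (1−p)·3 = 3
  5p = 3  ⇒  5p = 3  ⇒  p = 3/5.
The row player's indifference between D and U determines the column player's mixing probability q:
  the row player's expected payoff from D: q·6 + (1−q)·4 = 2q + 4
  the row player's expected payoff from U: q·8 + (1−q)·1 = 7q + 1
  2q + 4 = 7q + 1  ⇒  -5q = -3  ⇒  q = 3/5.

p = 3/5, q = 3/5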